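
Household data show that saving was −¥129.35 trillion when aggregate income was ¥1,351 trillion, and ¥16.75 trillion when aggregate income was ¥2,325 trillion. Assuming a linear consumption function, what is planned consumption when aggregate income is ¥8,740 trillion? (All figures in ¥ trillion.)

MPS = ΔS/ΔY = (16.75 − (-129.35))/(2325 − 1351) = 146.1/974 = 0.15
MPC = 1 − MPS = 0.85
Autonomous saving = -129.35 − 0.15(1351) = -332, so a = 332
C = 332 + 0.85(8740) = 332 + 7429 = 7761

C = 7761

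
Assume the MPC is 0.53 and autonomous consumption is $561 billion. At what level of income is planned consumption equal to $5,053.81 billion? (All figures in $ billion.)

561 + 0.53Y = 5053.81
0.53Y = 4492.81, so Y = 4492.81/0.53 = 8477

Y = 8477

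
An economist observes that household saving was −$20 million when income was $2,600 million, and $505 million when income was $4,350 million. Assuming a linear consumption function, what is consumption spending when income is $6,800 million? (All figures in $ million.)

MPS = ΔS/ΔY = (505 − (-20))/(4350 − 2600) = 525/1750 = 0.3
MPC = 1 − MPS = 0.7
Autonomous saving = -20 − 0.3(2600) = -800, so a = 800
C = 800 + 0.7(6800) = 800 + 4760 = 5560

C = 5560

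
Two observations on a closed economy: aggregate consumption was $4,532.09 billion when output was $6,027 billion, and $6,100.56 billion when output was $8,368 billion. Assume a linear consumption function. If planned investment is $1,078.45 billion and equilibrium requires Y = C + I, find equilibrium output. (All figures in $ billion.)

MPC = (6100.56 − 4532.09)/(8368 − 6027) = 1568.47/2341 = 0.67
a = 4532.09 − 0.67(6027) = 494
Equilibrium: Y = 494 + 0.67Y + 1078.45
0.33Y = 1572.45, so Y = 1572.45/0.33 = 4765

Y = 4765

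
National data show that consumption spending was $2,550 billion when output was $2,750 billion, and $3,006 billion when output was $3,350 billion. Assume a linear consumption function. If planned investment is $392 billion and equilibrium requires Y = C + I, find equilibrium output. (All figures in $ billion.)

MPC = (3006 − 2550)/(3350 − 2750) = 456/600 = 0.76
a = 2550 − 0.76(2750) = 460
Equilibrium: Y = 460 + 0.76Y + 392
0.24Y = 852, so Y = 852/0.24 = 3550

Y = 3550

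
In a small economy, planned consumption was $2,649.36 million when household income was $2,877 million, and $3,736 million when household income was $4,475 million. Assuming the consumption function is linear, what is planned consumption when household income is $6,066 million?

C = 4817.88

MPC = (3736 − 2649.36)/(4475 − 2877) = 1086.64/1598 = 0.68
a = 2649.36 − 0.68(2877) = 2649.36 − 1956.36 = 693
C = 693 + 0.68(6066) = 693 + 4124.88 = 4817.88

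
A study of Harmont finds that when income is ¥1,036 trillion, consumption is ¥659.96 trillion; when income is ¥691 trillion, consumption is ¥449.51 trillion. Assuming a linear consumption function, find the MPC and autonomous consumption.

MPC = ΔC/ΔY = (659.96 − 449.51)/(1036 − 691) = 210.45/345 = 0.61
a = C − MPC·Y = 449.51 − 0.61(691) = 449.51 − 421.51 = 28

MPC = 0.61; a = 28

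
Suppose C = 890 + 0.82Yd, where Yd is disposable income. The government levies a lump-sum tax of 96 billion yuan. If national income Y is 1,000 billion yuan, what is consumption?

C = 1631.28

Yd = Y − T = 1000 − 96 = 904
C = 890 + 0.82(904) = 890 + 741.28 = 1631.28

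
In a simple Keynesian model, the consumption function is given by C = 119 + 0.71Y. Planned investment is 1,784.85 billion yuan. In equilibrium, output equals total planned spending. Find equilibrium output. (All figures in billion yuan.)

Y = 6565

Y = C + I = 119 + 0.71Y + 1784.85
Y − 0.71Y = 1903.85
0.29Y = 1903.85, so Y = 1903.85/0.29 = 6565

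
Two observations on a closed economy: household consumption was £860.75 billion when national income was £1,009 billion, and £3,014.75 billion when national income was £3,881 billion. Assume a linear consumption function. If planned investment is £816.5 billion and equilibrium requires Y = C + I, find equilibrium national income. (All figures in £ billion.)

MPC = (3014.75 − 860.75)/(3881 − 1009) = 2154/2872 = 0.75
a = 860.75 − 0.75(1009) = 104
Equilibrium: Y = 104 + 0.75Y + 816.5
0.25Y = 920.5, so Y = 920.5/0.25 = 3682

Y = 3682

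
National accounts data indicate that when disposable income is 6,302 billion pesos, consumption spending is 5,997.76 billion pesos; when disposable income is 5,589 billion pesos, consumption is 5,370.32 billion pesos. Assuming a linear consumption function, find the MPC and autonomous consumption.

MPC = 0.88; a = 452

MPC = ΔC/ΔY = (5997.76 − 5370.32)/(6302 − 5589) = 627.44/713 = 0.88
a = C − MPC·Y = 5370.32 − 0.88(5589) = 5370.32 − 4918.32 = 452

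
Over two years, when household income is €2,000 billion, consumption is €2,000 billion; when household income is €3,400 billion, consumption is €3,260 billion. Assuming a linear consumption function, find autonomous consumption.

a = 200

MPC = ΔC/ΔY = (3260 − 2000)/(3400 − 2000) = 1260/1400 = 0.9
a = C − MPC·Y = 2000 − 0.9(2000) = 2000 − 1800 = 200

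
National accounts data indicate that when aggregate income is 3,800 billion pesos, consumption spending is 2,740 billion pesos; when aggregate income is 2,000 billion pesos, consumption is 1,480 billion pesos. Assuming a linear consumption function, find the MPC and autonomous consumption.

MPC = 0.7; a = 80

MPC = ΔC/ΔY = (2740 − 1480)/(3800 − 2000) = 1260/1800 = 0.7
a = C − MPC·Y = 1480 − 0.7(2000) = 1480 − 1400 = 80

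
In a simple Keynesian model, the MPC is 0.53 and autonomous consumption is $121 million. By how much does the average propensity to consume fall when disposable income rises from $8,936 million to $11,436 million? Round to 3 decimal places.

At Y = 8936: C = 121 + 0.53(8936) = 4857.08, APC = 4857.08/8936 = 0.5435
At Y = 11436: C = 6182.08, APC = 6182.08/11436 = 0.5406
Fall in APC = 0.5435 − 0.5406 = 0.0029 ≈ 0.003

ΔAPC = 0.003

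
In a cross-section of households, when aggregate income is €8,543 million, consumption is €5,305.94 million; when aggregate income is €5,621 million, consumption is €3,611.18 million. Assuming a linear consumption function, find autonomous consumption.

MPC = ΔC/ΔY = (5305.94 − 3611.18)/(8543 − 5621) = 1694.76/2922 = 0.58
a = C − MPC·Y = 3611.18 − 0.58(5621) = 3611.18 − 3260.18 = 351

a = 351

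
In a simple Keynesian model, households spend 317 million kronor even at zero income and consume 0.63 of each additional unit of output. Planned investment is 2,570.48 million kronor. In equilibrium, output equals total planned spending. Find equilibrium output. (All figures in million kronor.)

Y = 7804

Y = C + I = 317 + 0.63Y + 2570.48
Y − 0.63Y = 2887.48
0.37Y = 2887.48, so Y = 2887.48/0.37 = 7804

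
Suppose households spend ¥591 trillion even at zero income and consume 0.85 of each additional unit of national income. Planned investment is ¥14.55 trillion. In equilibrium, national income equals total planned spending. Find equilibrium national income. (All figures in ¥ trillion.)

Y = C + I = 591 + 0.85Y + 14.55
Y − 0.85Y = 605.55
0.15Y = 605.55, so Y = 605.55/0.15 = 4037

Y = 4037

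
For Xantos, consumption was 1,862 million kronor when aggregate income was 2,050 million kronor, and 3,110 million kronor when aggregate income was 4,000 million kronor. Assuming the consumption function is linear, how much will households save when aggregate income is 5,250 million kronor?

S = 1340

MPC = (3110 − 1862)/(4000 − 2050) = 1248/1950 = 0.64
a = 1862 − 0.64(2050) = 1862 − 1312 = 550
C = 550 + 0.64(5250) = 3910
S = 5250 − 3910 = 1340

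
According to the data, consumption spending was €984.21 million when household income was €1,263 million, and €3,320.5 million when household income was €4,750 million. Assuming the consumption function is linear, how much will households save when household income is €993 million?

MPC = (3320.5 − 984.21)/(4750 − 1263) = 2336.29/3487 = 0.67
a = 984.21 − 0.67(1263) = 984.21 − 846.21 = 138
C = 138 + 0.67(993) = 803.31
S = 993 − 803.31 = 189.69

S = 189.69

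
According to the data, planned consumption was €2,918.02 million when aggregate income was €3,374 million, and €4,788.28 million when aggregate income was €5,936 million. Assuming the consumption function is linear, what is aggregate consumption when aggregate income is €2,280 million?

C = 2119.4

MPC = (4788.28 − 2918.02)/(5936 − 3374) = 1870.26/2562 = 0.73
a = 2918.02 − 0.73(3374) = 2918.02 − 2463.02 = 455
C = 455 + 0.73(2280) = 455 + 1664.4 = 2119.4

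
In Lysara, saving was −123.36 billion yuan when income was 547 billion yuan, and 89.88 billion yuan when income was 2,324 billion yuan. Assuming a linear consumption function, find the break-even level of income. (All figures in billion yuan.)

Y = 1575

MPS = ΔS/ΔY = (89.88 − (-123.36))/(2324 − 547) = 213.24/1777 = 0.12
MPC = 1 − MPS = 0.88
From S(547) = -123.36: −a + 0.12(547) = -123.36, so a = 65.64 − (-123.36) = 189
Break-even (S = 0): Y = a/MPS = 189/0.12 = 1575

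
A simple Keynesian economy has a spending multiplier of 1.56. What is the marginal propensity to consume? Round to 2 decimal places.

MPC = 0.36

k = 1/(1 − MPC), so 1 − MPC = 1/k = 1/1.56 = 0.6410
MPC = 1 − 0.6410 = 0.36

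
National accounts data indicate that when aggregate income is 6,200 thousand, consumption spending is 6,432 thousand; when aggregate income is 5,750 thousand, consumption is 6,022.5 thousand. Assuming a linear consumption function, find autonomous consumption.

MPC = ΔC/ΔY = (6432 − 6022.5)/(6200 − 5750) = 409.5/450 = 0.91
a = C − MPC·Y = 6022.5 − 0.91(5750) = 6022.5 − 5232.5 = 790

a = 790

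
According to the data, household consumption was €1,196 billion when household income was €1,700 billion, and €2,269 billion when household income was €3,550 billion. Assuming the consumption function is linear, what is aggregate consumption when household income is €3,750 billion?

MPC = (2269 − 1196)/(3550 − 1700) = 1073/1850 = 0.58
a = 1196 − 0.58(1700) = 1196 − 986 = 210
C = 210 + 0.58(3750) = 210 + 2175 = 2385

C = 2385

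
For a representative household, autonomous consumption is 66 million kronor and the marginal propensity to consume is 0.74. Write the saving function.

S = -66 + 0.26Y

S = Y − C = Y − (66 + 0.74Y) = -66 + (1 − 0.74)Y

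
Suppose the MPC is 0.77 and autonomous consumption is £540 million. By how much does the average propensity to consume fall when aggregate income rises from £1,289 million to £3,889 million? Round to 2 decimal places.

At Y = 1289: C = 540 + 0.77(1289) = 1532.53, APC = 1532.53/1289 = 1.189
At Y = 3889: C = 3534.53, APC = 3534.53/3889 = 0.909
Fall in APC = 1.189 − 0.909 = 0.28

ΔAPC = 0.28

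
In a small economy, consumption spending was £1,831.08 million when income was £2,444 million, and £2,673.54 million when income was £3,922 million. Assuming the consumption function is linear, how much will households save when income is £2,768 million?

MPC = (2673.54 − 1831.08)/(3922 − 2444) = 842.46/1478 = 0.57
a = 1831.08 − 0.57(2444) = 1831.08 − 1393.08 = 438
C = 438 + 0.57(2768) = 2015.76
S = 2768 − 2015.76 = 752.24

S = 752.24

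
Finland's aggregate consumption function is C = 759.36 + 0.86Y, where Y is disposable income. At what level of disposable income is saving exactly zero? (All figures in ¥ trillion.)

At break-even, C = Y: 759.36 + 0.86Y = Y
0.14Y = 759.36, so Y = 759.36/0.14 = 5424

Y = 5424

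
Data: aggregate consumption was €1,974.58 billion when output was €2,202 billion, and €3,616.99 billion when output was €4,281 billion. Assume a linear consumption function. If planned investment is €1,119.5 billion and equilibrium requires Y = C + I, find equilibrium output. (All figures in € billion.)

Y = 6450

MPC = (3616.99 − 1974.58)/(4281 − 2202) = 1642.41/2079 = 0.79
a = 1974.58 − 0.79(2202) = 235
Equilibrium: Y = 235 + 0.79Y + 1119.5
0.21Y = 1354.5, so Y = 1354.5/0.21 = 6450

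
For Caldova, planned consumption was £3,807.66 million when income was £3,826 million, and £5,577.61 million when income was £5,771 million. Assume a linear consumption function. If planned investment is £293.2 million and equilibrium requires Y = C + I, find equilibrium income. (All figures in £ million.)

MPC = (5577.61 − 3807.66)/(5771 − 3826) = 1769.95/1945 = 0.91
a = 3807.66 − 0.91(3826) = 326
Equilibrium: Y = 326 + 0.91Y + 293.2
0.09Y = 619.2, so Y = 619.2/0.09 = 6880

Y = 6880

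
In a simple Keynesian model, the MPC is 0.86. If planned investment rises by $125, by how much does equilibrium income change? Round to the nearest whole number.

The multiplier is 1/(1 − MPC) = 1/0.14.
ΔY = 125/0.14 = 892.86 ≈ 893

ΔY ≈ 893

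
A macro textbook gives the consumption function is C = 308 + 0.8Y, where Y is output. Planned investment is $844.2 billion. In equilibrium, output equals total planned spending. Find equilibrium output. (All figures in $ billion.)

Y = 5761

Y = C + I = 308 + 0.8Y + 844.2
Y − 0.8Y = 1152.2
0.2Y = 1152.2, so Y = 1152.2/0.2 = 5761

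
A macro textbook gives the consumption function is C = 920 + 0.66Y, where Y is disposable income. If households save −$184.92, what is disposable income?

S = Y − C = -920 + 0.34Y
-920 + 0.34Y = -184.92, so 0.34Y = 735.08 and Y = 2162

Y = 2162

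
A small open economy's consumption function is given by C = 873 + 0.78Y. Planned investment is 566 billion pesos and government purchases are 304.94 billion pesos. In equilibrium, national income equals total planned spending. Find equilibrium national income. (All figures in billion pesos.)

Y = 7927

Y = C + I + G = 873 + 0.78Y + 566 + 304.94
Y − 0.78Y = 1743.94
0.22Y = 1743.94, so Y = 1743.94/0.22 = 7927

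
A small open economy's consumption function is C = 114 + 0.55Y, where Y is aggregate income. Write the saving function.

S = -114 + 0.45Y

S = Y − C = Y − (114 + 0.55Y) = -114 + (1 − 0.55)Y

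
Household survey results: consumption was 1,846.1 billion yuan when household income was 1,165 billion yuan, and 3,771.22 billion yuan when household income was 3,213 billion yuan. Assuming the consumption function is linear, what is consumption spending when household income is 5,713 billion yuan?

MPC = (3771.22 − 1846.1)/(3213 − 1165) = 1925.12/2048 = 0.94
a = 1846.1 − 0.94(1165) = 1846.1 − 1095.1 = 751
C = 751 + 0.94(5713) = 751 + 5370.22 = 6121.22

C = 6121.22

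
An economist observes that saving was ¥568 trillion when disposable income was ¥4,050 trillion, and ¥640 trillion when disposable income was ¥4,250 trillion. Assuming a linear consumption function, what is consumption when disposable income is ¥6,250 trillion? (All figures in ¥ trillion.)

MPS = ΔS/ΔY = (640 − 568)/(4250 − 4050) = 72/200 = 0.36
MPC = 1 − MPS = 0.64
Autonomous saving = 568 − 0.36(4050) = -890, so a = 890
C = 890 + 0.64(6250) = 890 + 4000 = 4890

C = 4890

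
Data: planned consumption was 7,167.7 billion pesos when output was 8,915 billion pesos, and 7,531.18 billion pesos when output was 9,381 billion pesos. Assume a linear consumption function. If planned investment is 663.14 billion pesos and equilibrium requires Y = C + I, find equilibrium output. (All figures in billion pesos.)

Y = 3987

MPC = (7531.18 − 7167.7)/(9381 − 8915) = 363.48/466 = 0.78
a = 7167.7 − 0.78(8915) = 214
Equilibrium: Y = 214 + 0.78Y + 663.14
0.22Y = 877.14, so Y = 877.14/0.22 = 3987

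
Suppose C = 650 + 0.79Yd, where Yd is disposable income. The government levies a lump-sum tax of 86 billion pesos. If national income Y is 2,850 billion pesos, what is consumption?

C = 2833.56

Yd = Y − T = 2850 − 86 = 2764
C = 650 + 0.79(2764) = 650 + 2183.56 = 2833.56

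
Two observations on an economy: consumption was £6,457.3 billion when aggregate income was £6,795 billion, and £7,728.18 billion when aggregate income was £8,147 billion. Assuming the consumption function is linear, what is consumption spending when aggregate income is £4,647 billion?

MPC = (7728.18 − 6457.3)/(8147 − 6795) = 1270.88/1352 = 0.94
a = 6457.3 − 0.94(6795) = 6457.3 − 6387.3 = 70
C = 70 + 0.94(4647) = 70 + 4368.18 = 4438.18

C = 4438.18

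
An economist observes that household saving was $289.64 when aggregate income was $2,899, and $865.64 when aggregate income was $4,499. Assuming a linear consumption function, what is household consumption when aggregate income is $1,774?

C = 1889.36

MPS = ΔS/ΔY = (865.64 − 289.64)/(4499 − 2899) = 576/1600 = 0.36
MPC = 1 − MPS = 0.64
Autonomous saving = 289.64 − 0.36(2899) = -754, so a = 754
C = 754 + 0.64(1774) = 754 + 1135.36 = 1889.36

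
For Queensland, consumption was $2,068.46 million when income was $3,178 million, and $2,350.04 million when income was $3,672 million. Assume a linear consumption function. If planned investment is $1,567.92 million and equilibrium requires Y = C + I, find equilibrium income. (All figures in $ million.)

MPC = (2350.04 − 2068.46)/(3672 − 3178) = 281.58/494 = 0.57
a = 2068.46 − 0.57(3178) = 257
Equilibrium: Y = 257 + 0.57Y + 1567.92
0.43Y = 1824.92, so Y = 1824.92/0.43 = 4244

Y = 4244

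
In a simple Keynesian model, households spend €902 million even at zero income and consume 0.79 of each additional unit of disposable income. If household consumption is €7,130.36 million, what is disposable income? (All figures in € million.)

902 + 0.79Y = 7130.36
0.79Y = 6228.36, so Y = 6228.36/0.79 = 7884

Y = 7884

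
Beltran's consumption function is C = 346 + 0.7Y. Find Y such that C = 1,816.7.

Y = 2101

346 + 0.7Y = 1816.7
0.7Y = 1470.7, so Y = 1470.7/0.7 = 2101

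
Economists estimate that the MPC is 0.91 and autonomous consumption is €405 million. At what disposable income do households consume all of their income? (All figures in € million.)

Y = 4500

At break-even, C = Y: 405 + 0.91Y = Y
0.09Y = 405, so Y = 405/0.09 = 4500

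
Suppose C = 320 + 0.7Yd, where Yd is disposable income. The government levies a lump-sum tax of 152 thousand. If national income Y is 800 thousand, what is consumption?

C = 773.6

Yd = Y − T = 800 − 152 = 648
C = 320 + 0.7(648) = 320 + 453.6 = 773.6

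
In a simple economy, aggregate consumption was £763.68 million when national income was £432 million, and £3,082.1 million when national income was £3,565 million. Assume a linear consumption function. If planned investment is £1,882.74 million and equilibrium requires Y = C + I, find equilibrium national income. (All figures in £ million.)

Y = 8949

MPC = (3082.1 − 763.68)/(3565 − 432) = 2318.42/3133 = 0.74
a = 763.68 − 0.74(432) = 444
Equilibrium: Y = 444 + 0.74Y + 1882.74
0.26Y = 2326.74, so Y = 2326.74/0.26 = 8949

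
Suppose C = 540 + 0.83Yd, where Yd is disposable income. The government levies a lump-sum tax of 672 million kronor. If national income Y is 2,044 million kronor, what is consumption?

C = 1678.76

Yd = Y − T = 2044 − 672 = 1372
C = 540 + 0.83(1372) = 540 + 1138.76 = 1678.76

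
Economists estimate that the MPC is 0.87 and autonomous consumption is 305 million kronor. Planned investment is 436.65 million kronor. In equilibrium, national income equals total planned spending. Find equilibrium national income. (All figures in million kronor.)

Y = C + I = 305 + 0.87Y + 436.65
Y − 0.87Y = 741.65
0.13Y = 741.65, so Y = 741.65/0.13 = 5705

Y = 5705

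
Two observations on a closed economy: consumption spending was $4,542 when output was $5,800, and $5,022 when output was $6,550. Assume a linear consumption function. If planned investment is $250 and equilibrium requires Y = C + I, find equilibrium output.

MPC = (5022 − 4542)/(6550 − 5800) = 480/750 = 0.64
a = 4542 − 0.64(5800) = 830
Equilibrium: Y = 830 + 0.64Y + 250
0.36Y = 1080, so Y = 1080/0.36 = 3000

Y = 3000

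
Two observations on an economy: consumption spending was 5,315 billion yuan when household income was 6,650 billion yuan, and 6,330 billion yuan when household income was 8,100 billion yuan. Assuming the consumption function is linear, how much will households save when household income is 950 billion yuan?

S = -375

MPC = (6330 − 5315)/(8100 − 6650) = 1015/1450 = 0.7
a = 5315 − 0.7(6650) = 5315 − 4655 = 660
C = 660 + 0.7(950) = 1325
S = 950 − 1325 = -375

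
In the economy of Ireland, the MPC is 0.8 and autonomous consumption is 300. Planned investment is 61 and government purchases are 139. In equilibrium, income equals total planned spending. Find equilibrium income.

Y = 2500

Y = C + I + G = 300 + 0.8Y + 61 + 139
Y − 0.8Y = 500
0.2Y = 500, so Y = 500/0.2 = 2500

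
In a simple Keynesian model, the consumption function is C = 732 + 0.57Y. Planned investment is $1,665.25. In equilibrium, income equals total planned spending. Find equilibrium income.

Y = C + I = 732 + 0.57Y + 1665.25
Y − 0.57Y = 2397.25
0.43Y = 2397.25, so Y = 2397.25/0.43 = 5575

Y = 5575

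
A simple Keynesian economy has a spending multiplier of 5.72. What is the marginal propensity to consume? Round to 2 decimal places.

MPC = 0.83

k = 1/(1 − MPC), so 1 − MPC = 1/k = 1/5.72 = 0.1748
MPC = 1 − 0.1748 = 0.83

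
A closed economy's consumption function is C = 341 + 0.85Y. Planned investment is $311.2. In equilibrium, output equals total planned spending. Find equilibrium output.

Y = 4348

Y = C + I = 341 + 0.85Y + 311.2
Y − 0.85Y = 652.2
0.15Y = 652.2, so Y = 652.2/0.15 = 4348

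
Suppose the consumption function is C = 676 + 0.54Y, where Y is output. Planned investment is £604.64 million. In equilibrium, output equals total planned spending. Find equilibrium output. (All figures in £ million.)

Y = 2784

Y = C + I = 676 + 0.54Y + 604.64
Y − 0.54Y = 1280.64
0.46Y = 1280.64, so Y = 1280.64/0.46 = 2784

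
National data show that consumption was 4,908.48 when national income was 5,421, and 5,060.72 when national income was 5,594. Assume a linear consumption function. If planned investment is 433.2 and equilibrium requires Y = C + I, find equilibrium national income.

Y = 4760

MPC = (5060.72 − 4908.48)/(5594 − 5421) = 152.24/173 = 0.88
a = 4908.48 − 0.88(5421) = 138
Equilibrium: Y = 138 + 0.88Y + 433.2
0.12Y = 571.2, so Y = 571.2/0.12 = 4760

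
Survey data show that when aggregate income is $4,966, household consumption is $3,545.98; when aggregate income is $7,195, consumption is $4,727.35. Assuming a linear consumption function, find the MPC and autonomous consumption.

MPC = ΔC/ΔY = (4727.35 − 3545.98)/(7195 − 4966) = 1181.37/2229 = 0.53
a = C − MPC·Y = 3545.98 − 0.53(4966) = 3545.98 − 2631.98 = 914

MPC = 0.53; a = 914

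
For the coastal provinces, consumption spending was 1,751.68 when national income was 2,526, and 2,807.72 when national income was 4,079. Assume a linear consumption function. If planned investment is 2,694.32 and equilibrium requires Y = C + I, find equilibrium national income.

Y = 8526

MPC = (2807.72 − 1751.68)/(4079 − 2526) = 1056.04/1553 = 0.68
a = 1751.68 − 0.68(2526) = 34
Equilibrium: Y = 34 + 0.68Y + 2694.32
0.32Y = 2728.32, so Y = 2728.32/0.32 = 8526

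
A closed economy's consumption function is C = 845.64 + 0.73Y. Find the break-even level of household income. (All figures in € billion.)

At break-even, C = Y: 845.64 + 0.73Y = Y
0.27Y = 845.64, so Y = 845.64/0.27 = 3132

Y = 3132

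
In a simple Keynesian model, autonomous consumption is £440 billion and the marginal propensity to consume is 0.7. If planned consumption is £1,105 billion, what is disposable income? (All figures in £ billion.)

Y = 950

440 + 0.7Y = 1105
0.7Y = 665, so Y = 665/0.7 = 950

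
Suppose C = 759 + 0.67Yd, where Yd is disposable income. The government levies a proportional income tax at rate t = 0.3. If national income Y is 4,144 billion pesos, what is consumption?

Yd = (1 − 0.3)(4144) = 0.7(4144) = 2900.8
C = 759 + 0.67(2900.8) = 759 + 1943.536 = 2702.536

C = 2702.536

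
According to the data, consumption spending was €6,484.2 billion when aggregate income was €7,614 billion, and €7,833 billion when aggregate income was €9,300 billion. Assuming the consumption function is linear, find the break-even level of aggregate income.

MPC = (7833 − 6484.2)/(9300 − 7614) = 1348.8/1686 = 0.8
a = 6484.2 − 0.8(7614) = 6484.2 − 6091.2 = 393
Break-even: Y = a/(1−MPC) = 393/0.2 = 1965

Y = 1965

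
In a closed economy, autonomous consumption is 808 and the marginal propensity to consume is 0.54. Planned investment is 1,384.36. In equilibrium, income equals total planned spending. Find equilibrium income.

Y = C + I = 808 + 0.54Y + 1384.36
Y − 0.54Y = 2192.36
0.46Y = 2192.36, so Y = 2192.36/0.46 = 4766

Y = 4766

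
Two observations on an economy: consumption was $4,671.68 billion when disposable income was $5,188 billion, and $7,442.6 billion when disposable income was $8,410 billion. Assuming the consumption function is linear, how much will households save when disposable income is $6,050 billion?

MPC = (7442.6 − 4671.68)/(8410 − 5188) = 2770.92/3222 = 0.86
a = 4671.68 − 0.86(5188) = 4671.68 − 4461.68 = 210
C = 210 + 0.86(6050) = 5413
S = 6050 − 5413 = 637

S = 637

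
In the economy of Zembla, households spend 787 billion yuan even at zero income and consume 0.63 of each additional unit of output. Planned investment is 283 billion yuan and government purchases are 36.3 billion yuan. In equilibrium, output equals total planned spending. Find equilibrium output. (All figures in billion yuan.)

Y = C + I + G = 787 + 0.63Y + 283 + 36.3
Y − 0.63Y = 1106.3
0.37Y = 1106.3, so Y = 1106.3/0.37 = 2990

Y = 2990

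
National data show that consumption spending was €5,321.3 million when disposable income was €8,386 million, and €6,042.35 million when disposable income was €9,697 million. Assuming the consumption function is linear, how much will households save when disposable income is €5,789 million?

MPC = (6042.35 − 5321.3)/(9697 − 8386) = 721.05/1311 = 0.55
a = 5321.3 − 0.55(8386) = 5321.3 − 4612.3 = 709
C = 709 + 0.55(5789) = 3892.95
S = 5789 − 3892.95 = 1896.05

S = 1896.05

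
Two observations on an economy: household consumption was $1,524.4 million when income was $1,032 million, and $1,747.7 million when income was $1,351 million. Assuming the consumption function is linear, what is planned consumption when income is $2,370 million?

C = 2461

MPC = (1747.7 − 1524.4)/(1351 − 1032) = 223.3/319 = 0.7
a = 1524.4 − 0.7(1032) = 1524.4 − 722.4 = 802
C = 802 + 0.7(2370) = 802 + 1659 = 2461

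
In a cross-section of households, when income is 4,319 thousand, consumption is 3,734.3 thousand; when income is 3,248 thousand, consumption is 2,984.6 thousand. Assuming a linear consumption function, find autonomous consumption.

MPC = ΔC/ΔY = (3734.3 − 2984.6)/(4319 − 3248) = 749.7/1071 = 0.7
a = C − MPC·Y = 2984.6 − 0.7(3248) = 2984.6 − 2273.6 = 711

a = 711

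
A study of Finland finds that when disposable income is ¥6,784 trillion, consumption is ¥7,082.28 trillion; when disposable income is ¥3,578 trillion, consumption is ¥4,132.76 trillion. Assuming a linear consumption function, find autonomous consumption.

MPC = ΔC/ΔY = (7082.28 − 4132.76)/(6784 − 3578) = 2949.52/3206 = 0.92
a = C − MPC·Y = 4132.76 − 0.92(3578) = 4132.76 − 3291.76 = 841

a = 841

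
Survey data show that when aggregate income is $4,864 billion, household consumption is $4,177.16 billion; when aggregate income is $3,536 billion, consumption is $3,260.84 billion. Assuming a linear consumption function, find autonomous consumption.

MPC = ΔC/ΔY = (4177.16 − 3260.84)/(4864 − 3536) = 916.32/1328 = 0.69
a = C − MPC·Y = 3260.84 − 0.69(3536) = 3260.84 − 2439.84 = 821

a = 821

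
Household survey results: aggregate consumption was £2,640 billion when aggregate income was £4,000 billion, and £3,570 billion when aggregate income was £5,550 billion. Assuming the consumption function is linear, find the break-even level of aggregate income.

Y = 600

MPC = (3570 − 2640)/(5550 − 4000) = 930/1550 = 0.6
a = 2640 − 0.6(4000) = 2640 − 2400 = 240
Break-even: Y = a/(1−MPC) = 240/0.4 = 600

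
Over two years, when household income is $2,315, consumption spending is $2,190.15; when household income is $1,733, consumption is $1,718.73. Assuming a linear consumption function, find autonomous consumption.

MPC = ΔC/ΔY = (2190.15 − 1718.73)/(2315 − 1733) = 471.42/582 = 0.81
a = C − MPC·Y = 1718.73 − 0.81(1733) = 1718.73 − 1403.73 = 315

a = 315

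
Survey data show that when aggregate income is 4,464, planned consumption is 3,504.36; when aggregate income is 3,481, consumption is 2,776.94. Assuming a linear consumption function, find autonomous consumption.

MPC = ΔC/ΔY = (3504.36 − 2776.94)/(4464 − 3481) = 727.42/983 = 0.74
a = C − MPC·Y = 2776.94 − 0.74(3481) = 2776.94 − 2575.94 = 201

a = 201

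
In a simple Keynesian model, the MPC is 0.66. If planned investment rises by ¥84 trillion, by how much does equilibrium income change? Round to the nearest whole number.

ΔY ≈ 247

The multiplier is 1/(1 − MPC) = 1/0.34.
ΔY = 84/0.34 = 247.06 ≈ 247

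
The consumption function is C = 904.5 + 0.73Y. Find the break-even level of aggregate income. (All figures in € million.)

Y = 3350

At break-even, C = Y: 904.5 + 0.73Y = Y
0.27Y = 904.5, so Y = 904.5/0.27 = 3350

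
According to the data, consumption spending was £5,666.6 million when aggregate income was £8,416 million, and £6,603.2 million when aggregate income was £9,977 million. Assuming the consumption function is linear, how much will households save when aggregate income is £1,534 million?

S = -3.4

MPC = (6603.2 − 5666.6)/(9977 − 8416) = 936.6/1561 = 0.6
a = 5666.6 − 0.6(8416) = 5666.6 − 5049.6 = 617
C = 617 + 0.6(1534) = 1537.4
S = 1534 − 1537.4 = -3.4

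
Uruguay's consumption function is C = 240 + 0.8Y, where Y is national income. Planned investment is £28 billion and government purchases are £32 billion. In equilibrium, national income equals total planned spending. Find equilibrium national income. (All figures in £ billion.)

Y = 1500

Y = C + I + G = 240 + 0.8Y + 28 + 32
Y − 0.8Y = 300
0.2Y = 300, so Y = 300/0.2 = 1500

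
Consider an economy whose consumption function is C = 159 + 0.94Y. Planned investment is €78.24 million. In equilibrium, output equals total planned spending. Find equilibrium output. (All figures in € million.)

Y = C + I = 159 + 0.94Y + 78.24
Y − 0.94Y = 237.24
0.06Y = 237.24, so Y = 237.24/0.06 = 3954

Y = 3954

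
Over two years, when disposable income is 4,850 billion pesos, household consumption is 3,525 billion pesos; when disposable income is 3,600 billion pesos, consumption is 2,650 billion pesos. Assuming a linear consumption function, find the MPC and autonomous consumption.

MPC = ΔC/ΔY = (3525 − 2650)/(4850 − 3600) = 875/1250 = 0.7
a = C − MPC·Y = 2650 − 0.7(3600) = 2650 − 2520 = 130

MPC = 0.7; a = 130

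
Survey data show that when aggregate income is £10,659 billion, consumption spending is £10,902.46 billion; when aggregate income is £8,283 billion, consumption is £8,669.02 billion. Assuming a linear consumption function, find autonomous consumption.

MPC = ΔC/ΔY = (10902.46 − 8669.02)/(10659 − 8283) = 2233.44/2376 = 0.94
a = C − MPC·Y = 8669.02 − 0.94(8283) = 8669.02 − 7786.02 = 883

a = 883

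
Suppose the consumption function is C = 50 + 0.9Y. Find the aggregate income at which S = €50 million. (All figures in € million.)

Y = 1000

S = Y − C = -50 + 0.1Y
-50 + 0.1Y = 50, so 0.1Y = 100 and Y = 1000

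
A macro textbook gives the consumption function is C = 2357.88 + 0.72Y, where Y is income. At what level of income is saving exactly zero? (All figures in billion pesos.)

At break-even, C = Y: 2357.88 + 0.72Y = Y
0.28Y = 2357.88, so Y = 2357.88/0.28 = 8421

Y = 8421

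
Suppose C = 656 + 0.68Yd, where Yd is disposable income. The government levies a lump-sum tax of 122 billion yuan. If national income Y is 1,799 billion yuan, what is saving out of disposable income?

S = -119.36

Yd = Y − T = 1799 − 122 = 1677
C = 656 + 0.68(1677) = 656 + 1140.36 = 1796.36
S = Yd − C = 1677 − 1796.36 = -119.36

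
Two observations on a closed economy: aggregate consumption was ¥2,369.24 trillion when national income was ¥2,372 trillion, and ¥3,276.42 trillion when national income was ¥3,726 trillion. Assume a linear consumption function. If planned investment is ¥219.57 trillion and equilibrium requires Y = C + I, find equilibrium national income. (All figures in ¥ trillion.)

Y = 3029

MPC = (3276.42 − 2369.24)/(3726 − 2372) = 907.18/1354 = 0.67
a = 2369.24 − 0.67(2372) = 780
Equilibrium: Y = 780 + 0.67Y + 219.57
0.33Y = 999.57, so Y = 999.57/0.33 = 3029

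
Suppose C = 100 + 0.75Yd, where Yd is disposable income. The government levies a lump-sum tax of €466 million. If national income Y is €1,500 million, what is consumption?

Yd = Y − T = 1500 − 466 = 1034
C = 100 + 0.75(1034) = 100 + 775.5 = 875.5

C = 875.5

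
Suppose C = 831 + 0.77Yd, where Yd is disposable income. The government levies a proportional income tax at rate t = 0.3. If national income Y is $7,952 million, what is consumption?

C = 5117.128

Yd = (1 − 0.3)(7952) = 0.7(7952) = 5566.4
C = 831 + 0.77(5566.4) = 831 + 4286.128 = 5117.128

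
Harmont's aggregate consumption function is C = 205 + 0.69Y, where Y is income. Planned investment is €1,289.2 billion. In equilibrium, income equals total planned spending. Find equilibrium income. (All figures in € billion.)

Y = 4820

Y = C + I = 205 + 0.69Y + 1289.2
Y − 0.69Y = 1494.2
0.31Y = 1494.2, so Y = 1494.2/0.31 = 4820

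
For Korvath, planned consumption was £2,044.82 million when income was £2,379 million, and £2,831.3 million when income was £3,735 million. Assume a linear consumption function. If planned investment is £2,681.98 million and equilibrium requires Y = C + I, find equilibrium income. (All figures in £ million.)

MPC = (2831.3 − 2044.82)/(3735 − 2379) = 786.48/1356 = 0.58
a = 2044.82 − 0.58(2379) = 665
Equilibrium: Y = 665 + 0.58Y + 2681.98
0.42Y = 3346.98, so Y = 3346.98/0.42 = 7969

Y = 7969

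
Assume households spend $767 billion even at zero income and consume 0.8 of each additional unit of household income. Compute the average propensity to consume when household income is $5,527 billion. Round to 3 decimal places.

C = 767 + 0.8(5527) = 5188.6
APC = C/Y = 5188.6/5527 = 0.939

APC = 0.939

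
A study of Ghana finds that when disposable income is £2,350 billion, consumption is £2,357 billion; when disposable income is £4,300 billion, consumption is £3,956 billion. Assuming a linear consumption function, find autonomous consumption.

MPC = ΔC/ΔY = (3956 − 2357)/(4300 − 2350) = 1599/1950 = 0.82
a = C − MPC·Y = 2357 − 0.82(2350) = 2357 − 1927 = 430

a = 430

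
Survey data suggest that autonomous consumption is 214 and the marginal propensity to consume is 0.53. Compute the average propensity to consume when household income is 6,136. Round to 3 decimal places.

APC = 0.565

C = 214 + 0.53(6136) = 3466.08
APC = C/Y = 3466.08/6136 = 0.565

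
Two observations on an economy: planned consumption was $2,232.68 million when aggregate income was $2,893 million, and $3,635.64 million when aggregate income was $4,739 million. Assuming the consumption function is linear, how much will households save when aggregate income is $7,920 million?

MPC = (3635.64 − 2232.68)/(4739 − 2893) = 1402.96/1846 = 0.76
a = 2232.68 − 0.76(2893) = 2232.68 − 2198.68 = 34
C = 34 + 0.76(7920) = 6053.2
S = 7920 − 6053.2 = 1866.8

S = 1866.8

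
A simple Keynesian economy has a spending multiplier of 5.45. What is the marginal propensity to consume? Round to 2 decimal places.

k = 1/(1 − MPC), so 1 − MPC = 1/k = 1/5.45 = 0.1835
MPC = 1 − 0.1835 = 0.82

MPC = 0.82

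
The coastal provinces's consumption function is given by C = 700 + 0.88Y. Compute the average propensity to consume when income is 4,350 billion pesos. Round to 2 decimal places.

C = 700 + 0.88(4350) = 4528
APC = C/Y = 4528/4350 = 1.04

APC = 1.04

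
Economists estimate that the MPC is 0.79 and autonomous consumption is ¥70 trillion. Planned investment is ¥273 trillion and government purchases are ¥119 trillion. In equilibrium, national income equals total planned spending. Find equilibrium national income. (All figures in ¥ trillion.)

Y = 2200

Y = C + I + G = 70 + 0.79Y + 273 + 119
Y − 0.79Y = 462
0.21Y = 462, so Y = 462/0.21 = 2200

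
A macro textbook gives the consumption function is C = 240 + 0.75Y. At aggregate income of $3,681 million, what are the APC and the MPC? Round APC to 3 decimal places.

APC = 0.815; MPC = 0.75

MPC = 0.75 (the slope of the consumption function)
C = 240 + 0.75(3681) = 3000.75, so APC = 3000.75/3681 = 0.815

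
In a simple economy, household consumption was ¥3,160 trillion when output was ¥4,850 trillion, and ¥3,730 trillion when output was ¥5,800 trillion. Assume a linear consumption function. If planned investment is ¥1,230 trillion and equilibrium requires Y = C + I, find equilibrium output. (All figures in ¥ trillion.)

Y = 3700

MPC = (3730 − 3160)/(5800 − 4850) = 570/950 = 0.6
a = 3160 − 0.6(4850) = 250
Equilibrium: Y = 250 + 0.6Y + 1230
0.4Y = 1480, so Y = 1480/0.4 = 3700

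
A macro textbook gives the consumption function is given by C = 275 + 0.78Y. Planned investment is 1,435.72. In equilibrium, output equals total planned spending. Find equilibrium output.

Y = C + I = 275 + 0.78Y + 1435.72
Y − 0.78Y = 1710.72
0.22Y = 1710.72, so Y = 1710.72/0.22 = 7776

Y = 7776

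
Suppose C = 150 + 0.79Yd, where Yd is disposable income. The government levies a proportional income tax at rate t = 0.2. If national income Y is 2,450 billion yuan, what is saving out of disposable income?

Yd = (1 − 0.2)(2450) = 0.8(2450) = 1960
C = 150 + 0.79(1960) = 150 + 1548.4 = 1698.4
S = Yd − C = 1960 − 1698.4 = 261.6

S = 261.6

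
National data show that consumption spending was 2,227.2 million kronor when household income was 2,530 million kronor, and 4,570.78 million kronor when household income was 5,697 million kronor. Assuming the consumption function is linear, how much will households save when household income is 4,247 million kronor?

MPC = (4570.78 − 2227.2)/(5697 − 2530) = 2343.58/3167 = 0.74
a = 2227.2 − 0.74(2530) = 2227.2 − 1872.2 = 355
C = 355 + 0.74(4247) = 3497.78
S = 4247 − 3497.78 = 749.22

S = 749.22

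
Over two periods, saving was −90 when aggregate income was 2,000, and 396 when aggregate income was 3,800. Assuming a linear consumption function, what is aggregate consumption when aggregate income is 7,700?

C = 6251

MPS = ΔS/ΔY = (396 − (-90))/(3800 − 2000) = 486/1800 = 0.27
MPC = 1 − MPS = 0.73
Autonomous saving = -90 − 0.27(2000) = -630, so a = 630
C = 630 + 0.73(7700) = 630 + 5621 = 6251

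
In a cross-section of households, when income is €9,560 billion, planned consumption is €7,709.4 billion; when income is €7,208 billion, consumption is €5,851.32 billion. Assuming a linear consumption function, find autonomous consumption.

MPC = ΔC/ΔY = (7709.4 − 5851.32)/(9560 − 7208) = 1858.08/2352 = 0.79
a = C − MPC·Y = 5851.32 − 0.79(7208) = 5851.32 − 5694.32 = 157

a = 157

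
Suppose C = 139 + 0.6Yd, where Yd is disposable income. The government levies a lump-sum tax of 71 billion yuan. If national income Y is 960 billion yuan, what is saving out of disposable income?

S = 216.6

Yd = Y − T = 960 − 71 = 889
C = 139 + 0.6(889) = 139 + 533.4 = 672.4
S = Yd − C = 889 − 672.4 = 216.6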